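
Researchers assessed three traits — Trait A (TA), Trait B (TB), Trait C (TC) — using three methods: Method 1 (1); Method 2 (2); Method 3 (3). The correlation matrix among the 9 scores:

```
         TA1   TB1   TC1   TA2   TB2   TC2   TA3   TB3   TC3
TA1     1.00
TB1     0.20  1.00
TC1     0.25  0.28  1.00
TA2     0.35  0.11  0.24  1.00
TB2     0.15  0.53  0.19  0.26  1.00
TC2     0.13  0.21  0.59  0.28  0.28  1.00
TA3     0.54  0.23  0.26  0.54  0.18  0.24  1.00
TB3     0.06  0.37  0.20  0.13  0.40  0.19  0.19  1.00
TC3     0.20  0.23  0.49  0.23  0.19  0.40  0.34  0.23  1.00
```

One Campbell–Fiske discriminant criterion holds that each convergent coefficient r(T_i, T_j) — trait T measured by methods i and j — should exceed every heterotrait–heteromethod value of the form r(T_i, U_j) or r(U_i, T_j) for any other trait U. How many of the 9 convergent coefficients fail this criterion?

Checking each validity diagonal entry against its comparison values:
TA (methods 1·2): 0.35 vs {0.15, 0.11, 0.13, 0.24} → pass.
TA (methods 1·3): 0.54 vs {0.06, 0.23, 0.20, 0.26} → pass.
TA (methods 2·3): 0.54 vs {0.13, 0.18, 0.23, 0.24} → pass.
TB (methods 1·2): 0.53 vs {0.11, 0.15, 0.21, 0.19} → pass.
TB (methods 1·3): 0.37 vs {0.23, 0.06, 0.23, 0.20} → pass.
TB (methods 2·3): 0.40 vs {0.18, 0.13, 0.19, 0.19} → pass.
TC (methods 1·2): 0.59 vs {0.24, 0.13, 0.19, 0.21} → pass.
TC (methods 1·3): 0.49 vs {0.26, 0.20, 0.20, 0.23} → pass.
TC (methods 2·3): 0.40 vs {0.24, 0.23, 0.19, 0.19} → pass.
0 of 9 fail.

0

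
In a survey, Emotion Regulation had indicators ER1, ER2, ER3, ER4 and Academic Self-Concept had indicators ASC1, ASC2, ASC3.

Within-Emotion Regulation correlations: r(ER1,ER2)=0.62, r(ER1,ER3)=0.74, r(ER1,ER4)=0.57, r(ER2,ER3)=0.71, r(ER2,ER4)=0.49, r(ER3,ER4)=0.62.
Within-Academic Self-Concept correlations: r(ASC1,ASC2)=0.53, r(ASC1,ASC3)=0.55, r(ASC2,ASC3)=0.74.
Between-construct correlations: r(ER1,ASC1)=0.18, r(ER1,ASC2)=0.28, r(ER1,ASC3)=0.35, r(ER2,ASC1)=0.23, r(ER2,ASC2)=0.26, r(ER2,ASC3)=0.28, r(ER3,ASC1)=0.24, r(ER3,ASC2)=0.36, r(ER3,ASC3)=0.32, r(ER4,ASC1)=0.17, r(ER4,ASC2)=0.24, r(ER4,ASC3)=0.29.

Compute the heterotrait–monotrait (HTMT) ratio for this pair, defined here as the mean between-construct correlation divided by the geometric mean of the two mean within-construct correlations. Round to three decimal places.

0.433

Between-construct mean = 3.20/12 = 0.2667.
Mean within-ER = 3.75/6 = 0.6250; mean within-ASC = 1.82/3 = 0.6067.
Geometric mean = √(0.6250 × 0.6067) = 0.6158.
HTMT = 0.2667 / 0.6158 = 0.433.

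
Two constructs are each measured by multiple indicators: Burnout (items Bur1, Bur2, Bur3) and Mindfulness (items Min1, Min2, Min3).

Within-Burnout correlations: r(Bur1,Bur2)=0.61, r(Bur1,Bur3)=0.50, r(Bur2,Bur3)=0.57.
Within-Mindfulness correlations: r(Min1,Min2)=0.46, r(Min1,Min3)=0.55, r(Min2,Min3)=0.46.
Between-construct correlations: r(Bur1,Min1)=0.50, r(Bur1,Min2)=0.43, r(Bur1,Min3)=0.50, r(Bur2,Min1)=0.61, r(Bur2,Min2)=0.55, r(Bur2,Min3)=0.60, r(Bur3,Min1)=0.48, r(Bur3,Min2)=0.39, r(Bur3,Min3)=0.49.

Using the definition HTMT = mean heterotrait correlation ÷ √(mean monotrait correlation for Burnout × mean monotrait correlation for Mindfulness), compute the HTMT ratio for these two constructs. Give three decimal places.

Mean between = 4.55/9 = 0.5056.
Mean within-Bur = 1.68/3 = 0.5600; mean within-Min = 1.47/3 = 0.4900.
Geometric mean = √(0.5600 × 0.4900) = 0.5238.
HTMT = 0.5056 / 0.5238 = 0.965.

0.965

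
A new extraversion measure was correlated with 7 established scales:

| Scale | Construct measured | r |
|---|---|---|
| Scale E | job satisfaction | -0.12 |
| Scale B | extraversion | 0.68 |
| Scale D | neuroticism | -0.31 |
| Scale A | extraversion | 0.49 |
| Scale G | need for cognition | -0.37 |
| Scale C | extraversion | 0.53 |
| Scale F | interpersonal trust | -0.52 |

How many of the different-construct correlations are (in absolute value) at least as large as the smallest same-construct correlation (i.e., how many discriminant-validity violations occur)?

1

Convergent (same construct = extraversion): Scale B, Scale A, Scale C.
Smallest convergent = 0.49. Discriminant |r|: 0.12, 0.31, 0.37, 0.52; count ≥ 0.49 → 1.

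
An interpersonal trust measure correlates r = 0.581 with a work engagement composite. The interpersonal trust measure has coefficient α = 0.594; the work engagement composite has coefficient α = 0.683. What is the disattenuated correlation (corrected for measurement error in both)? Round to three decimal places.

r_true = r_obs / √(r_xx · r_yy) = 0.581 / √(0.594 × 0.683) = 0.581 / √0.405702 = 0.581 / 0.6369 ≈ 0.912.

0.912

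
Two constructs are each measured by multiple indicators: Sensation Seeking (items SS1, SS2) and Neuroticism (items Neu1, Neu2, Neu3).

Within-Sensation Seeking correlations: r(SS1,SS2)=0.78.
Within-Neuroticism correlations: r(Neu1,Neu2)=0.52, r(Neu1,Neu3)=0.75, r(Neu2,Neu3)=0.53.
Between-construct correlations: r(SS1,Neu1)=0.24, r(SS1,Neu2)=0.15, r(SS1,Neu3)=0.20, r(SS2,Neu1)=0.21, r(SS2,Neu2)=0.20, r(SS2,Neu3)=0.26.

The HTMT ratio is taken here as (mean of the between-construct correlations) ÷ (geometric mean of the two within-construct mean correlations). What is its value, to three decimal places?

Mean heterotrait r = 1.26/6 = 0.2100.
Mean within-SS = 0.78/1 = 0.7800; mean within-Neu = 1.80/3 = 0.6000.
Geometric mean = √(0.7800 × 0.6000) = 0.6841.
HTMT = 0.2100 / 0.6841 = 0.307.

0.307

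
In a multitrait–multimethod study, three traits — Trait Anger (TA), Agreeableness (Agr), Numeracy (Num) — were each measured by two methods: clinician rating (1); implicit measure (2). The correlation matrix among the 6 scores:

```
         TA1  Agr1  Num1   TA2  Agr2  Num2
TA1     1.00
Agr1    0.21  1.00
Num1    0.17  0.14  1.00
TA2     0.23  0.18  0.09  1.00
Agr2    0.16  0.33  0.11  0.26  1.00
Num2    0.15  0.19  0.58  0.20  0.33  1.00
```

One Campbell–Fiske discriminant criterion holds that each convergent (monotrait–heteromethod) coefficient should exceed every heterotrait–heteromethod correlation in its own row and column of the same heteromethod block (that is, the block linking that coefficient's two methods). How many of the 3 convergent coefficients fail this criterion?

0

Convergent coefficients and their comparison sets:
TA (methods 1·2): 0.23 vs {0.16, 0.18, 0.15, 0.09} → pass.
Agr (methods 1·2): 0.33 vs {0.18, 0.16, 0.19, 0.11} → pass.
Num (methods 1·2): 0.58 vs {0.09, 0.15, 0.11, 0.19} → pass.
0 of 3 fail.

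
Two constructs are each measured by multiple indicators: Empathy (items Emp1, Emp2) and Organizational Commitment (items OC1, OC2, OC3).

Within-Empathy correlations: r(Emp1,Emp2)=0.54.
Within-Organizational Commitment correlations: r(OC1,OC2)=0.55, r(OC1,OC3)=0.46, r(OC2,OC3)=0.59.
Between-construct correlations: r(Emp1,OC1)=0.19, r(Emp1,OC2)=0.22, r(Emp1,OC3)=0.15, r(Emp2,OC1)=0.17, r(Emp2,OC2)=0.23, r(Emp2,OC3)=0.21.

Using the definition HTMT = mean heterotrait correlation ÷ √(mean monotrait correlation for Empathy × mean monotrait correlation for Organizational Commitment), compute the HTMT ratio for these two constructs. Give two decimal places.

Mean between = 1.17/6 = 0.1950.
Mean within-Emp = 0.54/1 = 0.5400; mean within-OC = 1.60/3 = 0.5333.
Geometric mean = √(0.5400 × 0.5333) = 0.5366.
HTMT = 0.1950 / 0.5366 = 0.36.

0.36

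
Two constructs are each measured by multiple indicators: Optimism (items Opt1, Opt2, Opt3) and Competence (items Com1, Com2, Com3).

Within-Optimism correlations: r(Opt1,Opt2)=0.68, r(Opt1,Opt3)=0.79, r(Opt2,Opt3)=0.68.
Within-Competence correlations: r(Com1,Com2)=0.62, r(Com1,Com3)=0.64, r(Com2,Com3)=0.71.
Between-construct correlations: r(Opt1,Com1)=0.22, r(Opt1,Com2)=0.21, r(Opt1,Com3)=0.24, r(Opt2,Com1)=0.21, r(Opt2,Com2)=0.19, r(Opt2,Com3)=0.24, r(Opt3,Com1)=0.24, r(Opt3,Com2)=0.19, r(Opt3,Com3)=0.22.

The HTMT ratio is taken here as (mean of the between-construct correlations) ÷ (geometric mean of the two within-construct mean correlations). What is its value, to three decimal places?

Mean between = 1.96/9 = 0.2178.
Mean within-Opt = 2.15/3 = 0.7167; mean within-Com = 1.97/3 = 0.6567.
Geometric mean = √(0.7167 × 0.6567) = 0.6860.
HTMT = 0.2178 / 0.6860 = 0.317.

0.317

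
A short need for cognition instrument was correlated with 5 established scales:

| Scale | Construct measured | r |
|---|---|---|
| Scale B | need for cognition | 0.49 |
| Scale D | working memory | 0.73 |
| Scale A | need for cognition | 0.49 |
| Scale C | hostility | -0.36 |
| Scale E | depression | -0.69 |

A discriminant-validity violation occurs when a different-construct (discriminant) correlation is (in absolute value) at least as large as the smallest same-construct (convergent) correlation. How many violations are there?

2

Convergent (same construct = need for cognition): Scale B, Scale A.
Smallest convergent = 0.49. Discriminant |r|: 0.73, 0.36, 0.69; count ≥ 0.49 → 2.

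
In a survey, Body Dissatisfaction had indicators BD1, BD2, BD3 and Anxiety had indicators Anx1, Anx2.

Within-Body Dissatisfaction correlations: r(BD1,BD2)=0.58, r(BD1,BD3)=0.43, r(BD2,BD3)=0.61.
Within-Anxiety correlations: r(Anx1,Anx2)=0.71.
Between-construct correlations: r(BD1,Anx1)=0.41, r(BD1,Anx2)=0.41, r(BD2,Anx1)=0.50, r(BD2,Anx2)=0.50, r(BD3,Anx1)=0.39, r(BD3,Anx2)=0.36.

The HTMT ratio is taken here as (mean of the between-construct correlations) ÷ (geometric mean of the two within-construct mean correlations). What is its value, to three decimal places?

Between-construct mean = 2.57/6 = 0.4283.
Mean within-BD = 1.62/3 = 0.5400; mean within-Anx = 0.71/1 = 0.7100.
Geometric mean = √(0.5400 × 0.7100) = 0.6192.
HTMT = 0.4283 / 0.6192 = 0.692.

0.692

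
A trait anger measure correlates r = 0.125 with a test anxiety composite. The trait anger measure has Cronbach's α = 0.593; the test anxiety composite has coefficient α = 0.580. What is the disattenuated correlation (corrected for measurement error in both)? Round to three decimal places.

r_true = r_obs / √(r_xx · r_yy) = 0.125 / √(0.593 × 0.580) = 0.125 / √0.343940 = 0.125 / 0.5865 ≈ 0.213.

0.213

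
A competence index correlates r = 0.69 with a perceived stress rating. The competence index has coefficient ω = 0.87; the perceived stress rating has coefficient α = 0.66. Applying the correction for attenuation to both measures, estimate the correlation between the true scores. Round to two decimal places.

0.91

r_true = r_obs / √(r_xx · r_yy) = 0.69 / √(0.87 × 0.66) = 0.69 / √0.5742 = 0.69 / 0.7578 ≈ 0.91.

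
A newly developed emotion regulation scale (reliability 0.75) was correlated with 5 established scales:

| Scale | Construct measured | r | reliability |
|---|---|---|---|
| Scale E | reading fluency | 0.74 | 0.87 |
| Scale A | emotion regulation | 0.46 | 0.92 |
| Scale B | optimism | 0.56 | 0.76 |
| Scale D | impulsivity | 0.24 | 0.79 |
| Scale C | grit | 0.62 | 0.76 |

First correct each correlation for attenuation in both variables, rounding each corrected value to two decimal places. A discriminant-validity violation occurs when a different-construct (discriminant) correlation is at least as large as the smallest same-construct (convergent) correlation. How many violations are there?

Disattenuated r (r / √(r_scale · r_new)):
  Scale E (disc): 0.74 / √(0.87·0.75) = 0.92
  Scale A (conv): 0.46 / √(0.92·0.75) = 0.55
  Scale B (disc): 0.56 / √(0.76·0.75) = 0.74
  Scale D (disc): 0.24 / √(0.79·0.75) = 0.31
  Scale C (disc): 0.62 / √(0.76·0.75) = 0.82
Smallest convergent = 0.55. Discriminant values: 0.92, 0.74, 0.31, 0.82; count ≥ 0.55 → 3.

3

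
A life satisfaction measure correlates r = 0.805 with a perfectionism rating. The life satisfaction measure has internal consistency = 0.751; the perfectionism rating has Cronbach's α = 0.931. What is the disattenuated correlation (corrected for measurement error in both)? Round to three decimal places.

r_true = r_obs / √(r_xx · r_yy) = 0.805 / √(0.751 × 0.931) = 0.805 / √0.699181 = 0.805 / 0.8362 ≈ 0.963.

0.963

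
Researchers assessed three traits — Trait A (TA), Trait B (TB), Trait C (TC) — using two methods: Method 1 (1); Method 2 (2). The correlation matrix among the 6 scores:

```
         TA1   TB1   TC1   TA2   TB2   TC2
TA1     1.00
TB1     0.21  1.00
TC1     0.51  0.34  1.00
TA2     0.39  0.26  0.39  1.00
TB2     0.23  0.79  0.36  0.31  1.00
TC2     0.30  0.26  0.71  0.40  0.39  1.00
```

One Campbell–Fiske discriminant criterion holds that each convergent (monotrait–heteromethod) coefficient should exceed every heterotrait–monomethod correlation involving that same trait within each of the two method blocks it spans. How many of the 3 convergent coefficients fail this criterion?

Each convergent coefficient versus the relevant comparison correlations:
TA (methods 1·2): 0.39 vs {0.21, 0.31, 0.51, 0.40} → fail.
TB (methods 1·2): 0.79 vs {0.21, 0.31, 0.34, 0.39} → pass.
TC (methods 1·2): 0.71 vs {0.51, 0.40, 0.34, 0.39} → pass.
1 of 3 fail.

1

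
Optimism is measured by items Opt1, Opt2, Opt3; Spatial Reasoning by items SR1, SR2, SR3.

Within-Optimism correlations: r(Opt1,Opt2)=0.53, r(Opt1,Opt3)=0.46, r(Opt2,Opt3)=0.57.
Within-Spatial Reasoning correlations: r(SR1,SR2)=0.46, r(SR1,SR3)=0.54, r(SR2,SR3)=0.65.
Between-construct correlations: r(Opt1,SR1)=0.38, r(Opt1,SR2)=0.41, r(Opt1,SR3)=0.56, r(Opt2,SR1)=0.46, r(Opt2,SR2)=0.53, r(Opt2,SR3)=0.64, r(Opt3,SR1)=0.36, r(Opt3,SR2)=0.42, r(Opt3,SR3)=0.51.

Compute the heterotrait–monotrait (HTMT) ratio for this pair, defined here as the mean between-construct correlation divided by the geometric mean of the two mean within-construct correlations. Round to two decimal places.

0.89

Mean between = 4.27/9 = 0.4744.
Mean within-Opt = 1.56/3 = 0.5200; mean within-SR = 1.65/3 = 0.5500.
Geometric mean = √(0.5200 × 0.5500) = 0.5348.
HTMT = 0.4744 / 0.5348 = 0.89.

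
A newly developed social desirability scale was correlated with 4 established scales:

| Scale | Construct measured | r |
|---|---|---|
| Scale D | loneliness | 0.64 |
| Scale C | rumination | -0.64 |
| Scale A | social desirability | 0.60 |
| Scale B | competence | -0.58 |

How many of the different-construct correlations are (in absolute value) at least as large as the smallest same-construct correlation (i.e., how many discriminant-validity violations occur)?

2

Convergent (same construct = social desirability): Scale A.
Smallest convergent = 0.60. Discriminant |r|: 0.64, 0.64, 0.58; count ≥ 0.60 → 2.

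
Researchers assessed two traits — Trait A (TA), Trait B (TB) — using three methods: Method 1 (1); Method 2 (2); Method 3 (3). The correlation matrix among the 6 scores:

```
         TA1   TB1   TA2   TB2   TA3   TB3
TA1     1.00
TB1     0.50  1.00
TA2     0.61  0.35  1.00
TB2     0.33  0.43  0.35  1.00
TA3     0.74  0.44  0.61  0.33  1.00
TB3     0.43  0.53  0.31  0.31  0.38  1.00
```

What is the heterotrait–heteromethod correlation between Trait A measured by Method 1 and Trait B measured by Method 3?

Different traits and methods: r(TA1, TB3) = 0.43.

0.43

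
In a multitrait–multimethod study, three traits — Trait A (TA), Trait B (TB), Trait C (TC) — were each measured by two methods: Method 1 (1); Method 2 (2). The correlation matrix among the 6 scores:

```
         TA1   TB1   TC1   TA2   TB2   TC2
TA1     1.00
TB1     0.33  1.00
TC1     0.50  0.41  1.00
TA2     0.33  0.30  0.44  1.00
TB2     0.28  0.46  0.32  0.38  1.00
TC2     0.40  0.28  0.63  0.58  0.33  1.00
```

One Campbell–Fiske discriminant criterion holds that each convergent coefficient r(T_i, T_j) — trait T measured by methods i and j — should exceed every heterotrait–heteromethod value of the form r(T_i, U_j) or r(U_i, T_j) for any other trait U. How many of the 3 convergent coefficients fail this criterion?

1

Convergent coefficients and their comparison sets:
TA (methods 1·2): 0.33 vs {0.28, 0.30, 0.40, 0.44} → fail.
TB (methods 1·2): 0.46 vs {0.30, 0.28, 0.28, 0.32} → pass.
TC (methods 1·2): 0.63 vs {0.44, 0.40, 0.32, 0.28} → pass.
1 of 3 fail.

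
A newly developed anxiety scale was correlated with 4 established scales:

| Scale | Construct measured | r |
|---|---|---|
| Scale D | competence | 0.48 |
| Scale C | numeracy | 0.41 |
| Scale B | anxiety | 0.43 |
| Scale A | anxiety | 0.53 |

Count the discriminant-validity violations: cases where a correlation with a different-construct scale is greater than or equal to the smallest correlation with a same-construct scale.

Convergent (same construct = anxiety): Scale B, Scale A.
Smallest convergent = 0.43. Discriminant values: 0.48, 0.41; count ≥ 0.43 → 1.

1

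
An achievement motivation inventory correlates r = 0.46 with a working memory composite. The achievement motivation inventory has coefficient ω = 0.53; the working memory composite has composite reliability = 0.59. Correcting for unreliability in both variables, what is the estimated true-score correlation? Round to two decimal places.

0.82

r_true = r_obs / √(r_xx · r_yy) = 0.46 / √(0.53 × 0.59) = 0.46 / √0.3127 = 0.46 / 0.5592 ≈ 0.82.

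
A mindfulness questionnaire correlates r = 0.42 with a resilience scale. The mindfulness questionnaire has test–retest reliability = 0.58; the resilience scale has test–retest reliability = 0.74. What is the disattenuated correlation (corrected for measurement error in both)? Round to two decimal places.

0.64

r_true = r_obs / √(r_xx · r_yy) = 0.42 / √(0.58 × 0.74) = 0.42 / √0.4292 = 0.42 / 0.6551 ≈ 0.64.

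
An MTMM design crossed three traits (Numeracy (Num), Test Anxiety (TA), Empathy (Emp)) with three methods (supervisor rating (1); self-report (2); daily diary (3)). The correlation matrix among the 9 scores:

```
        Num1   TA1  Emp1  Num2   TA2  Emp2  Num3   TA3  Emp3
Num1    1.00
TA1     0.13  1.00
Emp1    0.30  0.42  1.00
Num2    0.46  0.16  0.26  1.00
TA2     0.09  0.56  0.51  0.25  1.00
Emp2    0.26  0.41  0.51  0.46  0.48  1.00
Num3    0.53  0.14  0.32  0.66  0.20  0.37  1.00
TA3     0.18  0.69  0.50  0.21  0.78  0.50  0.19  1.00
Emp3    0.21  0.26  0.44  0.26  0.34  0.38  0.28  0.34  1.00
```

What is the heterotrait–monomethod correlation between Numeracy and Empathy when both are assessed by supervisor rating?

Different traits, same method: r(Num1, Emp1) = 0.30.

0.30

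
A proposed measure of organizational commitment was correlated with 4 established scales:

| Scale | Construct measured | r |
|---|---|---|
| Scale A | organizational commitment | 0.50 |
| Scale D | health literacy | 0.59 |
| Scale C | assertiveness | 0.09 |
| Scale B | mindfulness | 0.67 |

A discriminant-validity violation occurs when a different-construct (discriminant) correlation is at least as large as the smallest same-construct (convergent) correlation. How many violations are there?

Convergent (same construct = organizational commitment): Scale A.
Smallest convergent = 0.50. Discriminant values: 0.59, 0.09, 0.67; count ≥ 0.50 → 2.

2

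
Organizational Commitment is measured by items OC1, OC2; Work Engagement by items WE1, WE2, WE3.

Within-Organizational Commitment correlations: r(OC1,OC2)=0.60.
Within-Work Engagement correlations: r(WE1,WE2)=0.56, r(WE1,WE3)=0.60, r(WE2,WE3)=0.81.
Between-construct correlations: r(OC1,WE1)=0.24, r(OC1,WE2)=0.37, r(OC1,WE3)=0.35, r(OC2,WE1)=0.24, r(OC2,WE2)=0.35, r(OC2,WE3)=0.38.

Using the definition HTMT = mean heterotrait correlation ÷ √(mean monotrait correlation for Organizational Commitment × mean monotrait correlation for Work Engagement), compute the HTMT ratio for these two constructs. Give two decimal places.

Between-construct mean = 1.93/6 = 0.3217.
Mean within-OC = 0.60/1 = 0.6000; mean within-WE = 1.97/3 = 0.6567.
Geometric mean = √(0.6000 × 0.6567) = 0.6277.
HTMT = 0.3217 / 0.6277 = 0.51.

0.51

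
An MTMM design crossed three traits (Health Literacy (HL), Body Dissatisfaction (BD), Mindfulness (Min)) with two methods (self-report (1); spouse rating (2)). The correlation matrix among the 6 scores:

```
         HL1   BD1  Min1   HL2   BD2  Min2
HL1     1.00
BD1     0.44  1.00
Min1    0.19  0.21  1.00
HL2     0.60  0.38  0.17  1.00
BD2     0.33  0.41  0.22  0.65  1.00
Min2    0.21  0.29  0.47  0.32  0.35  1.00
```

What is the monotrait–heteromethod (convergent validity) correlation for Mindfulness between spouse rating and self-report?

Same trait (Min), different methods: r(Min2, Min1) = 0.47.

0.47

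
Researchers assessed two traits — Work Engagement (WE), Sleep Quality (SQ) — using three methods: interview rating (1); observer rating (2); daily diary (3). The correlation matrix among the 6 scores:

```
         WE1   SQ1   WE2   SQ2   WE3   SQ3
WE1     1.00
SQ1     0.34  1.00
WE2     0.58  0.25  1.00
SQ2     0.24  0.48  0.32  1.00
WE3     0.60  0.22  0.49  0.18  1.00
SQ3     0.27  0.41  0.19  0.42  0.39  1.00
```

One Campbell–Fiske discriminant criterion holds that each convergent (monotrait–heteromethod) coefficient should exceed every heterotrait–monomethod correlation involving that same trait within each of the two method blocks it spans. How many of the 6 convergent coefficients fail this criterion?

0

Each convergent coefficient versus the relevant comparison correlations:
WE (methods 1·2): 0.58 vs {0.34, 0.32} → pass.
WE (methods 1·3): 0.60 vs {0.34, 0.39} → pass.
WE (methods 2·3): 0.49 vs {0.32, 0.39} → pass.
SQ (methods 1·2): 0.48 vs {0.34, 0.32} → pass.
SQ (methods 1·3): 0.41 vs {0.34, 0.39} → pass.
SQ (methods 2·3): 0.42 vs {0.32, 0.39} → pass.
0 of 6 fail.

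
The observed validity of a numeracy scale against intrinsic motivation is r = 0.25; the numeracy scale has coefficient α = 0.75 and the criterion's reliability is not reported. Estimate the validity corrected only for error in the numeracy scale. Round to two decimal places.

0.29

Single correction: r_c = r_obs / √r_xx = 0.25 / √0.75 = 0.25 / 0.8660 ≈ 0.29.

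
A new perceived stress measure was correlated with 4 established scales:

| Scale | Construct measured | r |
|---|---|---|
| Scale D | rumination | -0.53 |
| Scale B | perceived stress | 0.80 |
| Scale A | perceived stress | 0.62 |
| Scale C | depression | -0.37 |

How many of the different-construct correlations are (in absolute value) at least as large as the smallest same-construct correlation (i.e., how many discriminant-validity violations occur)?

0

Convergent (same construct = perceived stress): Scale B, Scale A.
Smallest convergent = 0.62. Discriminant |r|: 0.53, 0.37; count ≥ 0.62 → 0.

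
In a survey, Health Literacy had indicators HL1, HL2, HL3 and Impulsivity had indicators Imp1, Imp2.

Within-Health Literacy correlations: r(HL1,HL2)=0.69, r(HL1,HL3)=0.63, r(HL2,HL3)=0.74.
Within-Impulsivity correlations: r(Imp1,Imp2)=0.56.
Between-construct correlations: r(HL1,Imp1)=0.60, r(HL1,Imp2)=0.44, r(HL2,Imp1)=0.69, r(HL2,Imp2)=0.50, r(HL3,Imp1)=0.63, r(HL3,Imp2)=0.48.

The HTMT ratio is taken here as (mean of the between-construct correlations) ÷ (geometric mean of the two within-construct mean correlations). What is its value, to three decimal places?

Mean heterotrait r = 3.34/6 = 0.5567.
Mean within-HL = 2.06/3 = 0.6867; mean within-Imp = 0.56/1 = 0.5600.
Geometric mean = √(0.6867 × 0.5600) = 0.6201.
HTMT = 0.5567 / 0.6201 = 0.898.

0.898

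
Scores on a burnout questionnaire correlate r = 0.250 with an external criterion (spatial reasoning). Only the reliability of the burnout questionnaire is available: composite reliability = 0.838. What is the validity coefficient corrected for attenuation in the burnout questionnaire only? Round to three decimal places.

Single correction: r_c = r_obs / √r_xx = 0.250 / √0.838 = 0.250 / 0.9154 ≈ 0.273.

0.273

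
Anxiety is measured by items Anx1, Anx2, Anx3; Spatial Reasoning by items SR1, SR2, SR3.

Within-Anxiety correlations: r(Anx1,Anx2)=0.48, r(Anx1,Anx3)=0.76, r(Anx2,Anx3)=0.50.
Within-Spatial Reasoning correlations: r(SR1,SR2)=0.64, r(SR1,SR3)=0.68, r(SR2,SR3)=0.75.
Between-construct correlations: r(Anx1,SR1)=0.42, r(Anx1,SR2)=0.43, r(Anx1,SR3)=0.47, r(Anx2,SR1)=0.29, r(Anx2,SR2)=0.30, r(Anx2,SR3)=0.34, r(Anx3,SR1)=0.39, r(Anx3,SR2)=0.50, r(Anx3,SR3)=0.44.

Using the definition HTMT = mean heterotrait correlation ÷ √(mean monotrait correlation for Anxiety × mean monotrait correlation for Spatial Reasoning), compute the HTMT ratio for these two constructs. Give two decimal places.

0.63

Mean heterotrait r = 3.58/9 = 0.3978.
Mean within-Anx = 1.74/3 = 0.5800; mean within-SR = 2.07/3 = 0.6900.
Geometric mean = √(0.5800 × 0.6900) = 0.6326.
HTMT = 0.3978 / 0.6326 = 0.63.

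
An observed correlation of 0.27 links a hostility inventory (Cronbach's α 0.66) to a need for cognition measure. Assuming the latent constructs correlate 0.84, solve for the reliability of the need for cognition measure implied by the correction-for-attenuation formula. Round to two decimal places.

0.16

r_true = r_obs / √(r_xx · r_yy) ⇒ 0.84 = 0.27 / √(0.66 · r_yy).
√(0.66 · r_yy) = 0.27 / 0.84 = 0.3214; 0.66 · r_yy = 0.1033; r_yy = 0.1033 / 0.66 ≈ 0.16.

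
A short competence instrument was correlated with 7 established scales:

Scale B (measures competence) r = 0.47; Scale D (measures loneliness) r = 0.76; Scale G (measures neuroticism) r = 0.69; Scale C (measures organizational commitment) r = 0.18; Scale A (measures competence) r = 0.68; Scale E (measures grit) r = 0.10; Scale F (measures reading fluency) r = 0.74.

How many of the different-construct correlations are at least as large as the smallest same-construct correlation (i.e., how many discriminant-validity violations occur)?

Convergent (same construct = competence): Scale B, Scale A.
Smallest convergent = 0.47. Discriminant values: 0.76, 0.69, 0.18, 0.10, 0.74; count ≥ 0.47 → 3.

3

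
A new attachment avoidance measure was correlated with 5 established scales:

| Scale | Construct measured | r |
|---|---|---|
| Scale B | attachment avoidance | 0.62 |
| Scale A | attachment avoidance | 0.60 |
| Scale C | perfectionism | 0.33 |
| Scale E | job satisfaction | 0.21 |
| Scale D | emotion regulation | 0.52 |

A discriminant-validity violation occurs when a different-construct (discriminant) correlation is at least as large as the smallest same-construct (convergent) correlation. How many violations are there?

Convergent (same construct = attachment avoidance): Scale B, Scale A.
Smallest convergent = 0.60. Discriminant values: 0.33, 0.21, 0.52; count ≥ 0.60 → 0.

0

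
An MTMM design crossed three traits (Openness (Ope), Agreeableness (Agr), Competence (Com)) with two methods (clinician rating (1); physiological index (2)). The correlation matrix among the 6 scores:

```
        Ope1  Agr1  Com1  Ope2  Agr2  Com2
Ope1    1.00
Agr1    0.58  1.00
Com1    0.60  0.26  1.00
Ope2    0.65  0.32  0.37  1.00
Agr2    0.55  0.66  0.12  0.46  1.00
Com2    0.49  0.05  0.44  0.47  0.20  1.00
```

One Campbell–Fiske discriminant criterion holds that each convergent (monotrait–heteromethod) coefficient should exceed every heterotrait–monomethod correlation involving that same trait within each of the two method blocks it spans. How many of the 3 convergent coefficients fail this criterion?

1

Checking each validity diagonal entry against its comparison values:
Ope (methods 1·2): 0.65 vs {0.58, 0.46, 0.60, 0.47} → pass.
Agr (methods 1·2): 0.66 vs {0.58, 0.46, 0.26, 0.20} → pass.
Com (methods 1·2): 0.44 vs {0.60, 0.47, 0.26, 0.20} → fail.
1 of 3 fail.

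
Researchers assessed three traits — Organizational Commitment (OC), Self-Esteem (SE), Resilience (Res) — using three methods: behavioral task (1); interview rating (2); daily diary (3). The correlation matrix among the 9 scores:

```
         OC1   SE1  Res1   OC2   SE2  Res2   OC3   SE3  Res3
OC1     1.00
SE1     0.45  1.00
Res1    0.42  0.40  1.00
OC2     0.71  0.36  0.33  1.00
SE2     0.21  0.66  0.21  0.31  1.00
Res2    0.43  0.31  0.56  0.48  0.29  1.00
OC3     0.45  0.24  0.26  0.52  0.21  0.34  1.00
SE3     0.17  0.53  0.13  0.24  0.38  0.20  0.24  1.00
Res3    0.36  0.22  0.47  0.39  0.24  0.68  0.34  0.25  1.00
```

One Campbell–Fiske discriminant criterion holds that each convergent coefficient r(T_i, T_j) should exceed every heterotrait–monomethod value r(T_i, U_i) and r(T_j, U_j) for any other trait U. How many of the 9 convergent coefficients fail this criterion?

Convergent coefficients and their comparison sets:
OC (methods 1·2): 0.71 vs {0.45, 0.31, 0.42, 0.48} → pass.
OC (methods 1·3): 0.45 vs {0.45, 0.24, 0.42, 0.34} → fail.
OC (methods 2·3): 0.52 vs {0.31, 0.24, 0.48, 0.34} → pass.
SE (methods 1·2): 0.66 vs {0.45, 0.31, 0.40, 0.29} → pass.
SE (methods 1·3): 0.53 vs {0.45, 0.24, 0.40, 0.25} → pass.
SE (methods 2·3): 0.38 vs {0.31, 0.24, 0.29, 0.25} → pass.
Res (methods 1·2): 0.56 vs {0.42, 0.48, 0.40, 0.29} → pass.
Res (methods 1·3): 0.47 vs {0.42, 0.34, 0.40, 0.25} → pass.
Res (methods 2·3): 0.68 vs {0.48, 0.34, 0.29, 0.25} → pass.
1 of 9 fail.

1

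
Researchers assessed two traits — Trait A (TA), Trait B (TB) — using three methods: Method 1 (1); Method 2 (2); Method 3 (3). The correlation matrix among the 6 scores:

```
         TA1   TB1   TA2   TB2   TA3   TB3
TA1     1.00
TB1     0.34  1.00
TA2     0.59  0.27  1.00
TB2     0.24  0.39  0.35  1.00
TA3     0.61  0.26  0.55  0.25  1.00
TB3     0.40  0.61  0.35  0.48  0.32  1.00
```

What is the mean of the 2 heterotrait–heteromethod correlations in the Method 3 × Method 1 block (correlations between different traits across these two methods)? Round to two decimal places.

HTHM values (method 3 × method 1): 0.26, 0.40; mean = 0.66/2 = 0.33.

0.33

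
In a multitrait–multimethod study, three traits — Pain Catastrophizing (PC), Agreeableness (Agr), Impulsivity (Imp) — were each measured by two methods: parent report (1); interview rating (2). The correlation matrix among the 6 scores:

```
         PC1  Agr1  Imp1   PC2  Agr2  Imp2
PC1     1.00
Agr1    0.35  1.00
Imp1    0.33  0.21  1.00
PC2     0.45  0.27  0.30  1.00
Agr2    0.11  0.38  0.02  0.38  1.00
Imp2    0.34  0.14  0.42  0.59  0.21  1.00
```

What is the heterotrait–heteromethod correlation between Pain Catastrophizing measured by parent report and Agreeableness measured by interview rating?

Different traits and methods: r(PC1, Agr2) = 0.11.

0.11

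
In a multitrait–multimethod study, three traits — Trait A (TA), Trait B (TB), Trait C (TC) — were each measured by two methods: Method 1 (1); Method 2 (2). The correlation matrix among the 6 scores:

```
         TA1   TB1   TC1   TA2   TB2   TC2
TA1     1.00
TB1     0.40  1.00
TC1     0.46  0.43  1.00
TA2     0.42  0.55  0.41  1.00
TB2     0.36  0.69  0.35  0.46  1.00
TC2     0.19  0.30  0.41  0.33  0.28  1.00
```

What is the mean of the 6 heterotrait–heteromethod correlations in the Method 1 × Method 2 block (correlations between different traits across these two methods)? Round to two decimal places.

HTHM values (method 1 × method 2): 0.36, 0.19, 0.55, 0.30, 0.41, 0.35; mean = 2.16/6 = 0.36.

0.36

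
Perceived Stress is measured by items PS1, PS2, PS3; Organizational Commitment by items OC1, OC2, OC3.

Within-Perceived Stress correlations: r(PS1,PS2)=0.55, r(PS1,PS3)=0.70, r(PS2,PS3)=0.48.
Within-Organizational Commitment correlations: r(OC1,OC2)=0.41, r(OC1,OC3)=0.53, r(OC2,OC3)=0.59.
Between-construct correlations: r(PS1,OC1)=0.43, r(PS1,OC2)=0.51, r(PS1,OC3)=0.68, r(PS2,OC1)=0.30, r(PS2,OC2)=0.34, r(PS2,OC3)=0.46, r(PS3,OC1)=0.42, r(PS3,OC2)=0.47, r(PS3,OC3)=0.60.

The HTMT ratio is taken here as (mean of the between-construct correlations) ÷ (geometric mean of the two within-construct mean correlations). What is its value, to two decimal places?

Mean heterotrait r = 4.21/9 = 0.4678.
Mean within-PS = 1.73/3 = 0.5767; mean within-OC = 1.53/3 = 0.5100.
Geometric mean = √(0.5767 × 0.5100) = 0.5423.
HTMT = 0.4678 / 0.5423 = 0.86.

0.86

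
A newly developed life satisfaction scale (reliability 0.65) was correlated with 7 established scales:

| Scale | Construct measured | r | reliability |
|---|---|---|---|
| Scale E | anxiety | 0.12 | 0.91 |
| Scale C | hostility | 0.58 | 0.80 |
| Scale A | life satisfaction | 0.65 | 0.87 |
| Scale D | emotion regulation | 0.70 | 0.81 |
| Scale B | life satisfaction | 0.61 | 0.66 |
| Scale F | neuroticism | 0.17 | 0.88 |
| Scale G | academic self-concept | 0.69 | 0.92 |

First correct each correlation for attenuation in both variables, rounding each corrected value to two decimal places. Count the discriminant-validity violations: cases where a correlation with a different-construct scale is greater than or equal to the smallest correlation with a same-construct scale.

Disattenuated r (r / √(r_scale · r_new)):
  Scale E (disc): 0.12 / √(0.91·0.65) = 0.16
  Scale C (disc): 0.58 / √(0.80·0.65) = 0.80
  Scale A (conv): 0.65 / √(0.87·0.65) = 0.86
  Scale D (disc): 0.70 / √(0.81·0.65) = 0.96
  Scale B (conv): 0.61 / √(0.66·0.65) = 0.93
  Scale F (disc): 0.17 / √(0.88·0.65) = 0.22
  Scale G (disc): 0.69 / √(0.92·0.65) = 0.89
Smallest convergent = 0.86. Discriminant values: 0.16, 0.80, 0.96, 0.22, 0.89; count ≥ 0.86 → 2.

2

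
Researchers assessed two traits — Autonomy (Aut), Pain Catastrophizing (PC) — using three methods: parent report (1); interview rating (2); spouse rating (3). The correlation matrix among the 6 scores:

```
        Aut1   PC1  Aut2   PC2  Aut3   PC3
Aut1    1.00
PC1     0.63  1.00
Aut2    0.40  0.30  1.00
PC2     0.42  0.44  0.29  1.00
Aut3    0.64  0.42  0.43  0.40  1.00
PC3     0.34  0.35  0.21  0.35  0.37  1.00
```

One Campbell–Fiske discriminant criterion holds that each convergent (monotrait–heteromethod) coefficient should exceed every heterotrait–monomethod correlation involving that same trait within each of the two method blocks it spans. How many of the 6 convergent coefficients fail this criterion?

Each convergent coefficient versus the relevant comparison correlations:
Aut (methods 1·2): 0.40 vs {0.63, 0.29} → fail.
Aut (methods 1·3): 0.64 vs {0.63, 0.37} → pass.
Aut (methods 2·3): 0.43 vs {0.29, 0.37} → pass.
PC (methods 1·2): 0.44 vs {0.63, 0.29} → fail.
PC (methods 1·3): 0.35 vs {0.63, 0.37} → fail.
PC (methods 2·3): 0.35 vs {0.29, 0.37} → fail.
4 of 6 fail.

4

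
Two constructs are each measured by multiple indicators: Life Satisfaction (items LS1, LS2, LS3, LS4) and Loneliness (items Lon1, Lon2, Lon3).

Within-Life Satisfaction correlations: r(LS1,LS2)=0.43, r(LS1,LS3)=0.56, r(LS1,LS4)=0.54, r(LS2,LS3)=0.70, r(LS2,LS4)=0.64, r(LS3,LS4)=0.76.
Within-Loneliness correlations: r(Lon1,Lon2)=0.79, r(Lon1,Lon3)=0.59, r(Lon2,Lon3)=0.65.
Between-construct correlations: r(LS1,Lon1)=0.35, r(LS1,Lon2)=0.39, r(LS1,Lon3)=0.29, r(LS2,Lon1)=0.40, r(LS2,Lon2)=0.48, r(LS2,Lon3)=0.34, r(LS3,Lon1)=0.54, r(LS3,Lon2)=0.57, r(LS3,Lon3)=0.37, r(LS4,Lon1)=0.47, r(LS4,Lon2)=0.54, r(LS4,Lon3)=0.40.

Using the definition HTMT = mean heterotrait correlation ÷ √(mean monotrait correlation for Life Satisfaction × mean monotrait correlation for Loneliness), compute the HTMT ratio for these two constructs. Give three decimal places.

Mean between = 5.14/12 = 0.4283.
Mean within-LS = 3.63/6 = 0.6050; mean within-Lon = 2.03/3 = 0.6767.
Geometric mean = √(0.6050 × 0.6767) = 0.6398.
HTMT = 0.4283 / 0.6398 = 0.669.

0.669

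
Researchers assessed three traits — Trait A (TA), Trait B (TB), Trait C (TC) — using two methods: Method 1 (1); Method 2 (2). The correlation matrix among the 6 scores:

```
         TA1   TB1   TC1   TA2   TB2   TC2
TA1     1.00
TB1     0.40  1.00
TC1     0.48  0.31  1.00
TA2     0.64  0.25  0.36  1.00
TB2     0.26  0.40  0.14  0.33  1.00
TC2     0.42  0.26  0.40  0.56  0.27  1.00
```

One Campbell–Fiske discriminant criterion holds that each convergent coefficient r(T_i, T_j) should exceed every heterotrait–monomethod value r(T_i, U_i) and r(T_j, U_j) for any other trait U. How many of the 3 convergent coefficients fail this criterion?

Convergent coefficients and their comparison sets:
TA (methods 1·2): 0.64 vs {0.40, 0.33, 0.48, 0.56} → pass.
TB (methods 1·2): 0.40 vs {0.40, 0.33, 0.31, 0.27} → fail.
TC (methods 1·2): 0.40 vs {0.48, 0.56, 0.31, 0.27} → fail.
2 of 3 fail.

2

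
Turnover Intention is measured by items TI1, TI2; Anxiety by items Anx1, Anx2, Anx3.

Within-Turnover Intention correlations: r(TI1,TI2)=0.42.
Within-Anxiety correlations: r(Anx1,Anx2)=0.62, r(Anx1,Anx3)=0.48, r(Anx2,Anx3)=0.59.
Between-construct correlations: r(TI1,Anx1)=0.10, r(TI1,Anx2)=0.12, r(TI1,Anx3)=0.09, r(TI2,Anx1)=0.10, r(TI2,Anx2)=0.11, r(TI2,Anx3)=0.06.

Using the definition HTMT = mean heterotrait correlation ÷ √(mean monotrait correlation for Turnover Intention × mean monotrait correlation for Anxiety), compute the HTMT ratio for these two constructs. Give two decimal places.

0.20

Mean between = 0.58/6 = 0.0967.
Mean within-TI = 0.42/1 = 0.4200; mean within-Anx = 1.69/3 = 0.5633.
Geometric mean = √(0.4200 × 0.5633) = 0.4864.
HTMT = 0.0967 / 0.4864 = 0.20.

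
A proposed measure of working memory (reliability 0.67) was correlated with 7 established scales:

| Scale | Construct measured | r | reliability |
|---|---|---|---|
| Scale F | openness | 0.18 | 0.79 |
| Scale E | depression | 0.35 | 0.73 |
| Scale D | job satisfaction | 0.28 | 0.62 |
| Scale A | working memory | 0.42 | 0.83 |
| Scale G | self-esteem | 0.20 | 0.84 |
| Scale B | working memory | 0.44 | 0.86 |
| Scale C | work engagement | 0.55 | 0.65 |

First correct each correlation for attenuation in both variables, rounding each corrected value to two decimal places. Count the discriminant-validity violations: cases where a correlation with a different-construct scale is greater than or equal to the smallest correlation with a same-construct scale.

1

Disattenuated r (r / √(r_scale · r_new)):
  Scale F (disc): 0.18 / √(0.79·0.67) = 0.25
  Scale E (disc): 0.35 / √(0.73·0.67) = 0.50
  Scale D (disc): 0.28 / √(0.62·0.67) = 0.43
  Scale A (conv): 0.42 / √(0.83·0.67) = 0.56
  Scale G (disc): 0.20 / √(0.84·0.67) = 0.27
  Scale B (conv): 0.44 / √(0.86·0.67) = 0.58
  Scale C (disc): 0.55 / √(0.65·0.67) = 0.83
Smallest convergent = 0.56. Discriminant values: 0.25, 0.50, 0.43, 0.27, 0.83; count ≥ 0.56 → 1.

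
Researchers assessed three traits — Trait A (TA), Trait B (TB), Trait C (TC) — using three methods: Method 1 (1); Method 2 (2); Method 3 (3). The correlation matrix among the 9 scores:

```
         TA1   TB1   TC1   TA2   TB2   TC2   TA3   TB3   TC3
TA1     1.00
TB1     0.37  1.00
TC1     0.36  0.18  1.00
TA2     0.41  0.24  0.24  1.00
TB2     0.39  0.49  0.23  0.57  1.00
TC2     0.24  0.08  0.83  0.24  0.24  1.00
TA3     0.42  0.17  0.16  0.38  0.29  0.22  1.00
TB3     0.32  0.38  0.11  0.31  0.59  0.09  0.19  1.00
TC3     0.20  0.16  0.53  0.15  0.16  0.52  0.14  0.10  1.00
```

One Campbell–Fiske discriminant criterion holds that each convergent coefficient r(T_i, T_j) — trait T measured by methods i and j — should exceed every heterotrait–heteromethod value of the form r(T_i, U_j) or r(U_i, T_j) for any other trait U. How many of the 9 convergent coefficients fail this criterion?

Convergent coefficients and their comparison sets:
TA (methods 1·2): 0.41 vs {0.39, 0.24, 0.24, 0.24} → pass.
TA (methods 1·3): 0.42 vs {0.32, 0.17, 0.20, 0.16} → pass.
TA (methods 2·3): 0.38 vs {0.31, 0.29, 0.15, 0.22} → pass.
TB (methods 1·2): 0.49 vs {0.24, 0.39, 0.08, 0.23} → pass.
TB (methods 1·3): 0.38 vs {0.17, 0.32, 0.16, 0.11} → pass.
TB (methods 2·3): 0.59 vs {0.29, 0.31, 0.16, 0.09} → pass.
TC (methods 1·2): 0.83 vs {0.24, 0.24, 0.23, 0.08} → pass.
TC (methods 1·3): 0.53 vs {0.16, 0.20, 0.11, 0.16} → pass.
TC (methods 2·3): 0.52 vs {0.22, 0.15, 0.09, 0.16} → pass.
0 of 9 fail.

0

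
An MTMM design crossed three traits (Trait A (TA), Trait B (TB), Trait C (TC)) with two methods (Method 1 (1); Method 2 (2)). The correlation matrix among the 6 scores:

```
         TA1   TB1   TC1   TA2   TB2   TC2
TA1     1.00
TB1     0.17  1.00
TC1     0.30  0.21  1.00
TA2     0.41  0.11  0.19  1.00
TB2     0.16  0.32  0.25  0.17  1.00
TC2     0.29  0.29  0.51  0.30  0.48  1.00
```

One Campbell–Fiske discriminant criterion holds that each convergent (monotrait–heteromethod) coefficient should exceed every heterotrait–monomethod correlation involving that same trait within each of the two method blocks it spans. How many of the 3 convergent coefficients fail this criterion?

Convergent coefficients and their comparison sets:
TA (methods 1·2): 0.41 vs {0.17, 0.17, 0.30, 0.30} → pass.
TB (methods 1·2): 0.32 vs {0.17, 0.17, 0.21, 0.48} → fail.
TC (methods 1·2): 0.51 vs {0.30, 0.30, 0.21, 0.48} → pass.
1 of 3 fail.

1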